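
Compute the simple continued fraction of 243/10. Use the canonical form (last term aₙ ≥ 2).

[24; 3, 3]

243 = 24·10 + 3
10 = 3·3 + 1
3 = 3·1 + 0  (stop)
So 243/10 = [24; 3, 3].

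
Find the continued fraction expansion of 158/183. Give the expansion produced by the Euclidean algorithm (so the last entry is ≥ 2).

[0; 1, 6, 3, 8]

158 = 0·183 + 158
183 = 1·158 + 25
158 = 6·25 + 8
25 = 3·8 + 1
8 = 8·1 + 0  (stop)
So 158/183 = [0; 1, 6, 3, 8].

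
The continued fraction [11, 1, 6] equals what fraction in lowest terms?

83/7

Fold from the inside: start with 6/1.
  1 + 1/6 = 7/6
  11 + 6/7 = 83/7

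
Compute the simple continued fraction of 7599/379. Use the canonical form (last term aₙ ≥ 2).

7599 = 20*379 + 19
379 = 19*19 + 18
19 = 1*18 + 1
18 = 18*1 + 0  (stop)
So 7599/379 = [20; 19, 1, 18].

[20; 19, 1, 18]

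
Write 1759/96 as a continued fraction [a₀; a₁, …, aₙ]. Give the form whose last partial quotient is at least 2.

1759 = 18·96 + 31
96 = 3·31 + 3
31 = 10·3 + 1
3 = 3·1 + 0  (stop)
So 1759/96 = [18; 3, 10, 3].

[18; 3, 10, 3]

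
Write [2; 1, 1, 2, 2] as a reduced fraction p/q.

31/12

Using pₖ = aₖpₖ₋₁ + pₖ₋₂ and qₖ = aₖqₖ₋₁ + qₖ₋₂:
  k=0: a=2, p=2, q=1
  k=1: a=1, p=3, q=1
  k=2: a=1, p=5, q=2
  k=3: a=2, p=13, q=5
  k=4: a=2, p=31, q=12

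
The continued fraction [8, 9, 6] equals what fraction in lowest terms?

446/55

Fold from the inside: start with 6/1.
  9 + 1/6 = 55/6
  8 + 6/55 = 446/55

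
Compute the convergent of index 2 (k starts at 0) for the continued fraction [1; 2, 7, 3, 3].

Using pₖ = aₖpₖ₋₁ + pₖ₋₂, qₖ = aₖqₖ₋₁ + qₖ₋₂ (with p₋₁=1, p₋₂=0, q₋₁=0, q₋₂=1):
  k=0: a=1, p=1, q=1
  k=1: a=2, p=3, q=2
  k=2: a=7, p=22, q=15

22/15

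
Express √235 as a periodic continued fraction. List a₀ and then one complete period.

[15; 3, 30]

a₀ = ⌊√235⌋ = 15.
With m₀=0, d₀=1 and mₖ₊₁ = dₖaₖ − mₖ, dₖ₊₁ = (n − mₖ₊₁²)/dₖ, aₖ₊₁ = ⌊(a₀+mₖ₊₁)/dₖ₊₁⌋:
  k=1: m=15, d=10, a=3
  k=2: m=15, d=1, a=30
d=1 and a=2a₀=30 at k=2, so the next step gives (m, d) = (15, 10) again — its k=1 value — and the period has length 2.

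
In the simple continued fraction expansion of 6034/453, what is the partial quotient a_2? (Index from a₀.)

6034 = 13·453 + 145   →  a_0 = 13
453 = 3·145 + 18   →  a_1 = 3
145 = 8·18 + 1   →  a_2 = 8

8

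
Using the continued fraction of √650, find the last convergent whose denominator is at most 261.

5201/204

√650 = [25; 2, 50, …] (period length 2).
Convergents:
  p_0/q_0 = 25/1
  p_1/q_1 = 51/2
  p_2/q_2 = 2575/101
  p_3/q_3 = 5201/204
  p_4/q_4 = 262625/10301
q_3 = 204 ≤ 261 < 10301 = q_4, so the answer is 5201/204.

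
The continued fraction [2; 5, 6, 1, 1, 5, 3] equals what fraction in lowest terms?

2589/1180

Fold from the inside: start with 3/1.
  5 + 1/3 = 16/3
  1 + 3/16 = 19/16
  1 + 16/19 = 35/19
  6 + 19/35 = 229/35
  5 + 35/229 = 1180/229
  2 + 229/1180 = 2589/1180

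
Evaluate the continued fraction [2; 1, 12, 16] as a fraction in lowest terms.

611/209

Fold from the inside: start with 16/1.
  12 + 1/16 = 193/16
  1 + 16/193 = 209/193
  2 + 193/209 = 611/209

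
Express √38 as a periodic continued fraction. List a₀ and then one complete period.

[6; 6, 12]

a₀ = ⌊√38⌋ = 6.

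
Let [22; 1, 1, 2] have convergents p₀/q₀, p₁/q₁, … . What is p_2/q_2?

45/2

Using pₖ = aₖpₖ₋₁ + pₖ₋₂, qₖ = aₖqₖ₋₁ + qₖ₋₂ (with p₋₁=1, p₋₂=0, q₋₁=0, q₋₂=1):
  k=0: a=22, p=22, q=1
  k=1: a=1, p=23, q=1
  k=2: a=1, p=45, q=2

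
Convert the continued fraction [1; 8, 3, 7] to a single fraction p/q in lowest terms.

205/183

Using pₖ = aₖpₖ₋₁ + pₖ₋₂ and qₖ = aₖqₖ₋₁ + qₖ₋₂:
  k=0: a=1, p=1, q=1
  k=1: a=8, p=9, q=8
  k=2: a=3, p=28, q=25
  k=3: a=7, p=205, q=183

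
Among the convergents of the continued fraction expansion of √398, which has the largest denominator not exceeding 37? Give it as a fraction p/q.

√398 = [19; 1, 18, 1, 38, …] (period length 4).
Convergents:
  p_0/q_0 = 19/1
  p_1/q_1 = 20/1
  p_2/q_2 = 379/19
  p_3/q_3 = 399/20
  p_4/q_4 = 15541/779
q_3 = 20 ≤ 37 < 779 = q_4, so the answer is 399/20.

399/20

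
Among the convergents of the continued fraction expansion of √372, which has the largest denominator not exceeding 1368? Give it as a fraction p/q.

12151/630

√372 = [19; 3, 2, 12, 2, 3, 38, …] (period length 6).
Convergents:
  p_0/q_0 = 19/1
  p_1/q_1 = 58/3
  p_2/q_2 = 135/7
  p_3/q_3 = 1678/87
  p_4/q_4 = 3491/181
  p_5/q_5 = 12151/630
  p_6/q_6 = 465229/24121
q_5 = 630 ≤ 1368 < 24121 = q_6, so the answer is 12151/630.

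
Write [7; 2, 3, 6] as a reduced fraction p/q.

327/44

Using pₖ = aₖpₖ₋₁ + pₖ₋₂ and qₖ = aₖqₖ₋₁ + qₖ₋₂:
  k=0: a=7, p=7, q=1
  k=1: a=2, p=15, q=2
  k=2: a=3, p=52, q=7
  k=3: a=6, p=327, q=44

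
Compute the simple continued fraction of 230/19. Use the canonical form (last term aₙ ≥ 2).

230 = 12·19 + 2
19 = 9·2 + 1
2 = 2·1 + 0  (stop)
So 230/19 = [12; 9, 2].

[12; 9, 2]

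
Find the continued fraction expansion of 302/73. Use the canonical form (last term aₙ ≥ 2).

302 = 4×73 + 10
73 = 7×10 + 3
10 = 3×3 + 1
3 = 3×1 + 0  (stop)
So 302/73 = [4; 7, 3, 3].

[4; 7, 3, 3]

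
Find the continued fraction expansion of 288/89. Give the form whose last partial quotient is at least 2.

288 = 3×89 + 21
89 = 4×21 + 5
21 = 4×5 + 1
5 = 5×1 + 0  (stop)
So 288/89 = [3; 4, 4, 5].

[3; 4, 4, 5]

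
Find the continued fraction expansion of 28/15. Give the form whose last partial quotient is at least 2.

28 = 1*15 + 13
15 = 1*13 + 2
13 = 6*2 + 1
2 = 2*1 + 0  (stop)
So 28/15 = [1; 1, 6, 2].

[1; 1, 6, 2]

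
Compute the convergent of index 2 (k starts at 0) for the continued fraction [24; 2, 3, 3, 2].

Using pₖ = aₖpₖ₋₁ + pₖ₋₂, qₖ = aₖqₖ₋₁ + qₖ₋₂ (with p₋₁=1, p₋₂=0, q₋₁=0, q₋₂=1):
  k=0: a=24, p=24, q=1
  k=1: a=2, p=49, q=2
  k=2: a=3, p=171, q=7

171/7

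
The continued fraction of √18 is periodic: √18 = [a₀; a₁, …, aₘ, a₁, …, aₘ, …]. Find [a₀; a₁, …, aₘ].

[4; 4, 8]

a₀ = ⌊√18⌋ = 4.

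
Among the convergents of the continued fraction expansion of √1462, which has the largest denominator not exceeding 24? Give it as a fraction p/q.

650/17

√1462 = [38; 4, 4, 4, 76, …] (period length 4).
Convergents:
  p_0/q_0 = 38/1
  p_1/q_1 = 153/4
  p_2/q_2 = 650/17
  p_3/q_3 = 2753/72
q_2 = 17 ≤ 24 < 72 = q_3, so the answer is 650/17.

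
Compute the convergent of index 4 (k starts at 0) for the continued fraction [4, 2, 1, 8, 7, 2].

804/185

Using pₖ = aₖpₖ₋₁ + pₖ₋₂, qₖ = aₖqₖ₋₁ + qₖ₋₂ (with p₋₁=1, p₋₂=0, q₋₁=0, q₋₂=1):
  k=0: a=4, p=4, q=1
  k=1: a=2, p=9, q=2
  k=2: a=1, p=13, q=3
  k=3: a=8, p=113, q=26
  k=4: a=7, p=804, q=185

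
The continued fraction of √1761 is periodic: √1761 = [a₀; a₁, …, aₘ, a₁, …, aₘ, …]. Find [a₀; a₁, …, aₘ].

a₀ = ⌊√1761⌋ = 41.
With m₀=0, d₀=1 and mₖ₊₁ = dₖaₖ − mₖ, dₖ₊₁ = (n − mₖ₊₁²)/dₖ, aₖ₊₁ = ⌊(a₀+mₖ₊₁)/dₖ₊₁⌋:
  k=1: m=41, d=80, a=1
  k=2: m=39, d=3, a=26
  k=3: m=39, d=80, a=1
  k=4: m=41, d=1, a=82
d=1 and a=2a₀=82 at k=4, so the next step gives (m, d) = (41, 80) again — its k=1 value — and the period has length 4.

[41; 1, 26, 1, 82]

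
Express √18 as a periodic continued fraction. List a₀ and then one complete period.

[4; 4, 8]

a₀ = ⌊√18⌋ = 4.
With m₀=0, d₀=1 and mₖ₊₁ = dₖaₖ − mₖ, dₖ₊₁ = (n − mₖ₊₁²)/dₖ, aₖ₊₁ = ⌊(a₀+mₖ₊₁)/dₖ₊₁⌋:
  k=1: m=4, d=2, a=4
  k=2: m=4, d=1, a=8
d=1 and a=2a₀=8 at k=2, so the next step gives (m, d) = (4, 2) again — its k=1 value — and the period has length 2.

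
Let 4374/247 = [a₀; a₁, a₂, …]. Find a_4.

3

4374 = 17·247 + 175   →  a_0 = 17
247 = 1·175 + 72   →  a_1 = 1
175 = 2·72 + 31   →  a_2 = 2
72 = 2·31 + 10   →  a_3 = 2
31 = 3·10 + 1   →  a_4 = 3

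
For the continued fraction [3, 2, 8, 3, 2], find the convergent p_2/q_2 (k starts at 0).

59/17

Using pₖ = aₖpₖ₋₁ + pₖ₋₂, qₖ = aₖqₖ₋₁ + qₖ₋₂ (with p₋₁=1, p₋₂=0, q₋₁=0, q₋₂=1):
  k=0: a=3, p=3, q=1
  k=1: a=2, p=7, q=2
  k=2: a=8, p=59, q=17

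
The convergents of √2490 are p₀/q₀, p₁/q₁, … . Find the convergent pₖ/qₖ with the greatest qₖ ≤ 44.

499/10

√2490 = [49; 1, 8, 1, 98, …] (period length 4).
Convergents:
  p_0/q_0 = 49/1
  p_1/q_1 = 50/1
  p_2/q_2 = 449/9
  p_3/q_3 = 499/10
  p_4/q_4 = 49351/989
q_3 = 10 ≤ 44 < 989 = q_4, so the answer is 499/10.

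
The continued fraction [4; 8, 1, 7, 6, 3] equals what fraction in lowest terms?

Using pₖ = aₖpₖ₋₁ + pₖ₋₂ and qₖ = aₖqₖ₋₁ + qₖ₋₂:
  k=0: a=4, p=4, q=1
  k=1: a=8, p=33, q=8
  k=2: a=1, p=37, q=9
  k=3: a=7, p=292, q=71
  k=4: a=6, p=1789, q=435
  k=5: a=3, p=5659, q=1376

5659/1376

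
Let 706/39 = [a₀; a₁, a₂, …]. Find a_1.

706 = 18·39 + 4   →  a_0 = 18
39 = 9·4 + 3   →  a_1 = 9

9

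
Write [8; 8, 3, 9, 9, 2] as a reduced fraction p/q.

36354/4477

Fold from the inside: start with 2/1.
  9 + 1/2 = 19/2
  9 + 2/19 = 173/19
  3 + 19/173 = 538/173
  8 + 173/538 = 4477/538
  8 + 538/4477 = 36354/4477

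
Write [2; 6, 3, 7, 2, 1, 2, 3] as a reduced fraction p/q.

Using pₖ = aₖpₖ₋₁ + pₖ₋₂ and qₖ = aₖqₖ₋₁ + qₖ₋₂:
  k=0: a=2, p=2, q=1
  k=1: a=6, p=13, q=6
  k=2: a=3, p=41, q=19
  k=3: a=7, p=300, q=139
  k=4: a=2, p=641, q=297
  k=5: a=1, p=941, q=436
  k=6: a=2, p=2523, q=1169
  k=7: a=3, p=8510, q=3943

8510/3943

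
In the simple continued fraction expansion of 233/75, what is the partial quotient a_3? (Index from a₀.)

233 = 3·75 + 8   →  a_0 = 3
75 = 9·8 + 3   →  a_1 = 9
8 = 2·3 + 2   →  a_2 = 2
3 = 1·2 + 1   →  a_3 = 1

1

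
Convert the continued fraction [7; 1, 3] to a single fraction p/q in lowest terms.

31/4

Using pₖ = aₖpₖ₋₁ + pₖ₋₂ and qₖ = aₖqₖ₋₁ + qₖ₋₂:
  k=0: a=7, p=7, q=1
  k=1: a=1, p=8, q=1
  k=2: a=3, p=31, q=4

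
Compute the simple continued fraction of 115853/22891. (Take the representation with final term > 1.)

115853 = 5*22891 + 1398
22891 = 16*1398 + 523
1398 = 2*523 + 352
523 = 1*352 + 171
352 = 2*171 + 10
171 = 17*10 + 1
10 = 10*1 + 0  (stop)
So 115853/22891 = [5; 16, 2, 1, 2, 17, 10].

[5; 16, 2, 1, 2, 17, 10]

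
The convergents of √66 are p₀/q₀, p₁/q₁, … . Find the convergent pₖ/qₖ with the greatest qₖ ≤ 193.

√66 = [8; 8, 16, …] (period length 2).
Convergents:
  p_0/q_0 = 8/1
  p_1/q_1 = 65/8
  p_2/q_2 = 1048/129
  p_3/q_3 = 8449/1040
q_2 = 129 ≤ 193 < 1040 = q_3, so the answer is 1048/129.

1048/129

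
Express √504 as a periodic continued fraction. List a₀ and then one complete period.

[22; 2, 4, 2, 44]

a₀ = ⌊√504⌋ = 22.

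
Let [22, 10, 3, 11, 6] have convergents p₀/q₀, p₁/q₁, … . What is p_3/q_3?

Using pₖ = aₖpₖ₋₁ + pₖ₋₂, qₖ = aₖqₖ₋₁ + qₖ₋₂ (with p₋₁=1, p₋₂=0, q₋₁=0, q₋₂=1):
  k=0: a=22, p=22, q=1
  k=1: a=10, p=221, q=10
  k=2: a=3, p=685, q=31
  k=3: a=11, p=7756, q=351

7756/351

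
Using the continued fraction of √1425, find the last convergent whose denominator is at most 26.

√1425 = [37; 1, 2, 1, 74, …] (period length 4).
Convergents:
  p_0/q_0 = 37/1
  p_1/q_1 = 38/1
  p_2/q_2 = 113/3
  p_3/q_3 = 151/4
  p_4/q_4 = 11287/299
q_3 = 4 ≤ 26 < 299 = q_4, so the answer is 151/4.

151/4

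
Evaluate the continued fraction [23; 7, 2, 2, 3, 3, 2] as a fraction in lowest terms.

22117/956

Fold from the inside: start with 2/1.
  3 + 1/2 = 7/2
  3 + 2/7 = 23/7
  2 + 7/23 = 53/23
  2 + 23/53 = 129/53
  7 + 53/129 = 956/129
  23 + 129/956 = 22117/956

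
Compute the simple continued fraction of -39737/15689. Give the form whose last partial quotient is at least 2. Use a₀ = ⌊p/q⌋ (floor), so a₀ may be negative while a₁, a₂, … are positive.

[-3; 2, 7, 8, 9, 1, 3, 3]

-39737 = -3·15689 + 7330
15689 = 2·7330 + 1029
7330 = 7·1029 + 127
1029 = 8·127 + 13
127 = 9·13 + 10
13 = 1·10 + 3
10 = 3·3 + 1
3 = 3·1 + 0  (stop)
So -39737/15689 = [-3; 2, 7, 8, 9, 1, 3, 3].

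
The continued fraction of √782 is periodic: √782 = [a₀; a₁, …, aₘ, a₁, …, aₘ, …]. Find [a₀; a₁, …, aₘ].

[27; 1, 26, 1, 54]

a₀ = ⌊√782⌋ = 27.
With m₀=0, d₀=1 and mₖ₊₁ = dₖaₖ − mₖ, dₖ₊₁ = (n − mₖ₊₁²)/dₖ, aₖ₊₁ = ⌊(a₀+mₖ₊₁)/dₖ₊₁⌋:
  k=1: m=27, d=53, a=1
  k=2: m=26, d=2, a=26
  k=3: m=26, d=53, a=1
  k=4: m=27, d=1, a=54
d=1 and a=2a₀=54 at k=4, so the next step gives (m, d) = (27, 53) again — its k=1 value — and the period has length 4.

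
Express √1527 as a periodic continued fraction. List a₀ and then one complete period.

a₀ = ⌊√1527⌋ = 39.

[39; 13, 78]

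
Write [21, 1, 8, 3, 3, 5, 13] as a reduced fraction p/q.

Fold from the inside: start with 13/1.
  5 + 1/13 = 66/13
  3 + 13/66 = 211/66
  3 + 66/211 = 699/211
  8 + 211/699 = 5803/699
  1 + 699/5803 = 6502/5803
  21 + 5803/6502 = 142345/6502

142345/6502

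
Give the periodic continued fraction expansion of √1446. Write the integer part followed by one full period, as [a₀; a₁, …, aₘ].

a₀ = ⌊√1446⌋ = 38.
With m₀=0, d₀=1 and mₖ₊₁ = dₖaₖ − mₖ, dₖ₊₁ = (n − mₖ₊₁²)/dₖ, aₖ₊₁ = ⌊(a₀+mₖ₊₁)/dₖ₊₁⌋:
  k=1: m=38, d=2, a=38
  k=2: m=38, d=1, a=76
d=1 and a=2a₀=76 at k=2, so the next step gives (m, d) = (38, 2) again — its k=1 value — and the period has length 2.

[38; 38, 76]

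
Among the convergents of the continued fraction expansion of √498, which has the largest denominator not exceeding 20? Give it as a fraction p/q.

424/19

√498 = [22; 3, 6, 22, 6, 3, 44, …] (period length 6).
Convergents:
  p_0/q_0 = 22/1
  p_1/q_1 = 67/3
  p_2/q_2 = 424/19
  p_3/q_3 = 9395/421
q_2 = 19 ≤ 20 < 421 = q_3, so the answer is 424/19.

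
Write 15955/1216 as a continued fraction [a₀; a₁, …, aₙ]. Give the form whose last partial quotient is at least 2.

15955 = 13×1216 + 147
1216 = 8×147 + 40
147 = 3×40 + 27
40 = 1×27 + 13
27 = 2×13 + 1
13 = 13×1 + 0  (stop)
So 15955/1216 = [13; 8, 3, 1, 2, 13].

[13; 8, 3, 1, 2, 13]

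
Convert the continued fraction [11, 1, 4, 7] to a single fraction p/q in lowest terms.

425/36

Using pₖ = aₖpₖ₋₁ + pₖ₋₂ and qₖ = aₖqₖ₋₁ + qₖ₋₂:
  k=0: a=11, p=11, q=1
  k=1: a=1, p=12, q=1
  k=2: a=4, p=59, q=5
  k=3: a=7, p=425, q=36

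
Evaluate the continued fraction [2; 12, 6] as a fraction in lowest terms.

152/73

Using pₖ = aₖpₖ₋₁ + pₖ₋₂ and qₖ = aₖqₖ₋₁ + qₖ₋₂:
  k=0: a=2, p=2, q=1
  k=1: a=12, p=25, q=12
  k=2: a=6, p=152, q=73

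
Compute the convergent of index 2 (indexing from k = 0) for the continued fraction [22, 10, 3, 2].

685/31

Using pₖ = aₖpₖ₋₁ + pₖ₋₂, qₖ = aₖqₖ₋₁ + qₖ₋₂ (with p₋₁=1, p₋₂=0, q₋₁=0, q₋₂=1):
  k=0: a=22, p=22, q=1
  k=1: a=10, p=221, q=10
  k=2: a=3, p=685, q=31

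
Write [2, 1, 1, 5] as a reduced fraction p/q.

28/11

Using pₖ = aₖpₖ₋₁ + pₖ₋₂ and qₖ = aₖqₖ₋₁ + qₖ₋₂:
  k=0: a=2, p=2, q=1
  k=1: a=1, p=3, q=1
  k=2: a=1, p=5, q=2
  k=3: a=5, p=28, q=11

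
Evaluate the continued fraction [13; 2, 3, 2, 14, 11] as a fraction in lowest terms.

Using pₖ = aₖpₖ₋₁ + pₖ₋₂ and qₖ = aₖqₖ₋₁ + qₖ₋₂:
  k=0: a=13, p=13, q=1
  k=1: a=2, p=27, q=2
  k=2: a=3, p=94, q=7
  k=3: a=2, p=215, q=16
  k=4: a=14, p=3104, q=231
  k=5: a=11, p=34359, q=2557

34359/2557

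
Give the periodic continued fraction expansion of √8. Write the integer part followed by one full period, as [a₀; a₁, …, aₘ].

a₀ = ⌊√8⌋ = 2.
With m₀=0, d₀=1 and mₖ₊₁ = dₖaₖ − mₖ, dₖ₊₁ = (n − mₖ₊₁²)/dₖ, aₖ₊₁ = ⌊(a₀+mₖ₊₁)/dₖ₊₁⌋:
  k=1: m=2, d=4, a=1
  k=2: m=2, d=1, a=4
d=1 and a=2a₀=4 at k=2, so the next step gives (m, d) = (2, 4) again — its k=1 value — and the period has length 2.

[2; 1, 4]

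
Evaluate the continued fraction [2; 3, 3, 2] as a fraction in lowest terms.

Fold from the inside: start with 2/1.
  3 + 1/2 = 7/2
  3 + 2/7 = 23/7
  2 + 7/23 = 53/23

53/23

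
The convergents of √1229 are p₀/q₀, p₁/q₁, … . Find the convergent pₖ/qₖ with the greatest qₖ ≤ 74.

√1229 = [35; 17, 1, 1, 17, 70, …] (period length 5).
Convergents:
  p_0/q_0 = 35/1
  p_1/q_1 = 596/17
  p_2/q_2 = 631/18
  p_3/q_3 = 1227/35
  p_4/q_4 = 21490/613
q_3 = 35 ≤ 74 < 613 = q_4, so the answer is 1227/35.

1227/35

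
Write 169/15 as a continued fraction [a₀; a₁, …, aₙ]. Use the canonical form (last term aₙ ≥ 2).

169 = 11*15 + 4
15 = 3*4 + 3
4 = 1*3 + 1
3 = 3*1 + 0  (stop)
So 169/15 = [11; 3, 1, 3].

[11; 3, 1, 3]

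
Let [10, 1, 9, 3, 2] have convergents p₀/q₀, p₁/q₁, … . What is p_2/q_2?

Using pₖ = aₖpₖ₋₁ + pₖ₋₂, qₖ = aₖqₖ₋₁ + qₖ₋₂ (with p₋₁=1, p₋₂=0, q₋₁=0, q₋₂=1):
  k=0: a=10, p=10, q=1
  k=1: a=1, p=11, q=1
  k=2: a=9, p=109, q=10

109/10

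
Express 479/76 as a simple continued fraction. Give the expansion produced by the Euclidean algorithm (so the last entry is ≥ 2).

[6; 3, 3, 3, 2]

479 = 6×76 + 23
76 = 3×23 + 7
23 = 3×7 + 2
7 = 3×2 + 1
2 = 2×1 + 0  (stop)
So 479/76 = [6; 3, 3, 3, 2].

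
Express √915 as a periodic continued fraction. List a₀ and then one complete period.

a₀ = ⌊√915⌋ = 30.
With m₀=0, d₀=1 and mₖ₊₁ = dₖaₖ − mₖ, dₖ₊₁ = (n − mₖ₊₁²)/dₖ, aₖ₊₁ = ⌊(a₀+mₖ₊₁)/dₖ₊₁⌋:
  k=1: m=30, d=15, a=4
  k=2: m=30, d=1, a=60
d=1 and a=2a₀=60 at k=2, so the next step gives (m, d) = (30, 15) again — its k=1 value — and the period has length 2.

[30; 4, 60]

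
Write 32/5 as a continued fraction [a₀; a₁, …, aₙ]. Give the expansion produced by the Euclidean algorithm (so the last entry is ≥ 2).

[6; 2, 2]

32 = 6×5 + 2
5 = 2×2 + 1
2 = 2×1 + 0  (stop)
So 32/5 = [6; 2, 2].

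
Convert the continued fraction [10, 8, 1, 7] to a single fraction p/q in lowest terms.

718/71

Using pₖ = aₖpₖ₋₁ + pₖ₋₂ and qₖ = aₖqₖ₋₁ + qₖ₋₂:
  k=0: a=10, p=10, q=1
  k=1: a=8, p=81, q=8
  k=2: a=1, p=91, q=9
  k=3: a=7, p=718, q=71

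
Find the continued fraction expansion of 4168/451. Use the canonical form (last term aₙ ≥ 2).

[9; 4, 7, 3, 1, 3]

4168 = 9×451 + 109
451 = 4×109 + 15
109 = 7×15 + 4
15 = 3×4 + 3
4 = 1×3 + 1
3 = 3×1 + 0  (stop)
So 4168/451 = [9; 4, 7, 3, 1, 3].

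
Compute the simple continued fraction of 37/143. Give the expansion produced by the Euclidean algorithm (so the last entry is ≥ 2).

[0; 3, 1, 6, 2, 2]

37 = 0·143 + 37
143 = 3·37 + 32
37 = 1·32 + 5
32 = 6·5 + 2
5 = 2·2 + 1
2 = 2·1 + 0  (stop)
So 37/143 = [0; 3, 1, 6, 2, 2].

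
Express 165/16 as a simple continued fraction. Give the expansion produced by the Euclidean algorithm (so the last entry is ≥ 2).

[10; 3, 5]

165 = 10*16 + 5
16 = 3*5 + 1
5 = 5*1 + 0  (stop)
So 165/16 = [10; 3, 5].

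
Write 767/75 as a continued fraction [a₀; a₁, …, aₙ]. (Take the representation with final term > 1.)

[10; 4, 2, 2, 3]

767 = 10×75 + 17
75 = 4×17 + 7
17 = 2×7 + 3
7 = 2×3 + 1
3 = 3×1 + 0  (stop)
So 767/75 = [10; 4, 2, 2, 3].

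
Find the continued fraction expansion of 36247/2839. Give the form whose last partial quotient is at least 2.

36247 = 12*2839 + 2179
2839 = 1*2179 + 660
2179 = 3*660 + 199
660 = 3*199 + 63
199 = 3*63 + 10
63 = 6*10 + 3
10 = 3*3 + 1
3 = 3*1 + 0  (stop)
So 36247/2839 = [12; 1, 3, 3, 3, 6, 3, 3].

[12; 1, 3, 3, 3, 6, 3, 3]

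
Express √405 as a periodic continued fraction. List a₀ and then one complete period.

a₀ = ⌊√405⌋ = 20.
With m₀=0, d₀=1 and mₖ₊₁ = dₖaₖ − mₖ, dₖ₊₁ = (n − mₖ₊₁²)/dₖ, aₖ₊₁ = ⌊(a₀+mₖ₊₁)/dₖ₊₁⌋:
  k=1: m=20, d=5, a=8
  k=2: m=20, d=1, a=40
d=1 and a=2a₀=40 at k=2, so the next step gives (m, d) = (20, 5) again — its k=1 value — and the period has length 2.

[20; 8, 40]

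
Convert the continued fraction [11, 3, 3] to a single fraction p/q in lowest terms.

Using pₖ = aₖpₖ₋₁ + pₖ₋₂ and qₖ = aₖqₖ₋₁ + qₖ₋₂:
  k=0: a=11, p=11, q=1
  k=1: a=3, p=34, q=3
  k=2: a=3, p=113, q=10

113/10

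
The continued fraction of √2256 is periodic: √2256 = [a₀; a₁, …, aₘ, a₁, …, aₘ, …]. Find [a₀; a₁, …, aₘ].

[47; 2, 94]

a₀ = ⌊√2256⌋ = 47.
With m₀=0, d₀=1 and mₖ₊₁ = dₖaₖ − mₖ, dₖ₊₁ = (n − mₖ₊₁²)/dₖ, aₖ₊₁ = ⌊(a₀+mₖ₊₁)/dₖ₊₁⌋:
  k=1: m=47, d=47, a=2
  k=2: m=47, d=1, a=94
d=1 and a=2a₀=94 at k=2, so the next step gives (m, d) = (47, 47) again — its k=1 value — and the period has length 2.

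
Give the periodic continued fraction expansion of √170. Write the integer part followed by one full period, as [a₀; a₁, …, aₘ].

a₀ = ⌊√170⌋ = 13.

[13; 26]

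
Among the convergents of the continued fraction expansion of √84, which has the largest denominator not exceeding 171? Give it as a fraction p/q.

√84 = [9; 6, 18, …] (period length 2).
Convergents:
  p_0/q_0 = 9/1
  p_1/q_1 = 55/6
  p_2/q_2 = 999/109
  p_3/q_3 = 6049/660
q_2 = 109 ≤ 171 < 660 = q_3, so the answer is 999/109.

999/109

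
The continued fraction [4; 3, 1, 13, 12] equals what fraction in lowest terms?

Fold from the inside: start with 12/1.
  13 + 1/12 = 157/12
  1 + 12/157 = 169/157
  3 + 157/169 = 664/169
  4 + 169/664 = 2825/664

2825/664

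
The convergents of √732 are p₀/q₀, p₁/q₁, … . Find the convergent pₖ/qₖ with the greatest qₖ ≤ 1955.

√732 = [27; 18, 54, …] (period length 2).
Convergents:
  p_0/q_0 = 27/1
  p_1/q_1 = 487/18
  p_2/q_2 = 26325/973
  p_3/q_3 = 474337/17532
q_2 = 973 ≤ 1955 < 17532 = q_3, so the answer is 26325/973.

26325/973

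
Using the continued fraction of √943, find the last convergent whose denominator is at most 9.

215/7

√943 = [30; 1, 2, 2, 2, 1, 60, …] (period length 6).
Convergents:
  p_0/q_0 = 30/1
  p_1/q_1 = 31/1
  p_2/q_2 = 92/3
  p_3/q_3 = 215/7
  p_4/q_4 = 522/17
q_3 = 7 ≤ 9 < 17 = q_4, so the answer is 215/7.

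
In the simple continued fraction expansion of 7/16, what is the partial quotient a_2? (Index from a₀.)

7 = 0·16 + 7   →  a_0 = 0
16 = 2·7 + 2   →  a_1 = 2
7 = 3·2 + 1   →  a_2 = 3

3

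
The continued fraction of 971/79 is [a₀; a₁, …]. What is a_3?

3

971 = 12·79 + 23   →  a_0 = 12
79 = 3·23 + 10   →  a_1 = 3
23 = 2·10 + 3   →  a_2 = 2
10 = 3·3 + 1   →  a_3 = 3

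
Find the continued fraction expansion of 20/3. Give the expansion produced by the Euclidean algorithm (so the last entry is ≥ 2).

[6; 1, 2]

20 = 6*3 + 2
3 = 1*2 + 1
2 = 2*1 + 0  (stop)
So 20/3 = [6; 1, 2].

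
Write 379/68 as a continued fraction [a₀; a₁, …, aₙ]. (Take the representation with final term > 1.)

379 = 5·68 + 39
68 = 1·39 + 29
39 = 1·29 + 10
29 = 2·10 + 9
10 = 1·9 + 1
9 = 9·1 + 0  (stop)
So 379/68 = [5; 1, 1, 2, 1, 9].

[5; 1, 1, 2, 1, 9]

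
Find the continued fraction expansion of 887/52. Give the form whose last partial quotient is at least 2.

887 = 17·52 + 3
52 = 17·3 + 1
3 = 3·1 + 0  (stop)
So 887/52 = [17; 17, 3].

[17; 17, 3]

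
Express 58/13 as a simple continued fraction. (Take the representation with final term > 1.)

[4; 2, 6]

58 = 4·13 + 6
13 = 2·6 + 1
6 = 6·1 + 0  (stop)
So 58/13 = [4; 2, 6].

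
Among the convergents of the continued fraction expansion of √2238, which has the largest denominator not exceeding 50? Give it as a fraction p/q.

615/13

√2238 = [47; 3, 3, 1, 30, 1, 3, 3, 94, …] (period length 8).
Convergents:
  p_0/q_0 = 47/1
  p_1/q_1 = 142/3
  p_2/q_2 = 473/10
  p_3/q_3 = 615/13
  p_4/q_4 = 18923/400
q_3 = 13 ≤ 50 < 400 = q_4, so the answer is 615/13.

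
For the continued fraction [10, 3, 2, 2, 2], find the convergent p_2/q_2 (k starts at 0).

72/7

Using pₖ = aₖpₖ₋₁ + pₖ₋₂, qₖ = aₖqₖ₋₁ + qₖ₋₂ (with p₋₁=1, p₋₂=0, q₋₁=0, q₋₂=1):
  k=0: a=10, p=10, q=1
  k=1: a=3, p=31, q=3
  k=2: a=2, p=72, q=7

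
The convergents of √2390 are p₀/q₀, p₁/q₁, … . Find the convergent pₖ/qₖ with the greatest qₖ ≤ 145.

√2390 = [48; 1, 7, 1, 8, 1, 7, 1, 96, …] (period length 8).
Convergents:
  p_0/q_0 = 48/1
  p_1/q_1 = 49/1
  p_2/q_2 = 391/8
  p_3/q_3 = 440/9
  p_4/q_4 = 3911/80
  p_5/q_5 = 4351/89
  p_6/q_6 = 34368/703
q_5 = 89 ≤ 145 < 703 = q_6, so the answer is 4351/89.

4351/89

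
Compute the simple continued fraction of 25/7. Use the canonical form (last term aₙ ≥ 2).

[3; 1, 1, 3]

25 = 3*7 + 4
7 = 1*4 + 3
4 = 1*3 + 1
3 = 3*1 + 0  (stop)
So 25/7 = [3; 1, 1, 3].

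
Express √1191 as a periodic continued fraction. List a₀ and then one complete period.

[34; 1, 1, 22, 1, 1, 68]

a₀ = ⌊√1191⌋ = 34.
With m₀=0, d₀=1 and mₖ₊₁ = dₖaₖ − mₖ, dₖ₊₁ = (n − mₖ₊₁²)/dₖ, aₖ₊₁ = ⌊(a₀+mₖ₊₁)/dₖ₊₁⌋:
  k=1: m=34, d=35, a=1
  k=2: m=1, d=34, a=1
  k=3: m=33, d=3, a=22
  k=4: m=33, d=34, a=1
  k=5: m=1, d=35, a=1
  k=6: m=34, d=1, a=68
d=1 and a=2a₀=68 at k=6, so the next step gives (m, d) = (34, 35) again — its k=1 value — and the period has length 6.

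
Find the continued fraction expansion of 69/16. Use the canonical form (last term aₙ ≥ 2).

[4; 3, 5]

69 = 4*16 + 5
16 = 3*5 + 1
5 = 5*1 + 0  (stop)
So 69/16 = [4; 3, 5].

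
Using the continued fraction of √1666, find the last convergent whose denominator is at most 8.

√1666 = [40; 1, 4, 2, 4, 1, 80, …] (period length 6).
Convergents:
  p_0/q_0 = 40/1
  p_1/q_1 = 41/1
  p_2/q_2 = 204/5
  p_3/q_3 = 449/11
q_2 = 5 ≤ 8 < 11 = q_3, so the answer is 204/5.

204/5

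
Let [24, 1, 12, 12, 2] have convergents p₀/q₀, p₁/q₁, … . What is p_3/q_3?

Using pₖ = aₖpₖ₋₁ + pₖ₋₂, qₖ = aₖqₖ₋₁ + qₖ₋₂ (with p₋₁=1, p₋₂=0, q₋₁=0, q₋₂=1):
  k=0: a=24, p=24, q=1
  k=1: a=1, p=25, q=1
  k=2: a=12, p=324, q=13
  k=3: a=12, p=3913, q=157

3913/157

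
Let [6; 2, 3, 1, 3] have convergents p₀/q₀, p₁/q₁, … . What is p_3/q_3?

58/9

Using pₖ = aₖpₖ₋₁ + pₖ₋₂, qₖ = aₖqₖ₋₁ + qₖ₋₂ (with p₋₁=1, p₋₂=0, q₋₁=0, q₋₂=1):
  k=0: a=6, p=6, q=1
  k=1: a=2, p=13, q=2
  k=2: a=3, p=45, q=7
  k=3: a=1, p=58, q=9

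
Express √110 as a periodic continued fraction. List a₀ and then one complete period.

a₀ = ⌊√110⌋ = 10.
With m₀=0, d₀=1 and mₖ₊₁ = dₖaₖ − mₖ, dₖ₊₁ = (n − mₖ₊₁²)/dₖ, aₖ₊₁ = ⌊(a₀+mₖ₊₁)/dₖ₊₁⌋:
  k=1: m=10, d=10, a=2
  k=2: m=10, d=1, a=20
d=1 and a=2a₀=20 at k=2, so the next step gives (m, d) = (10, 10) again — its k=1 value — and the period has length 2.

[10; 2, 20]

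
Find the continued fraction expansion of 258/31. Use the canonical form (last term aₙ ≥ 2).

[8; 3, 10]

258 = 8·31 + 10
31 = 3·10 + 1
10 = 10·1 + 0  (stop)
So 258/31 = [8; 3, 10].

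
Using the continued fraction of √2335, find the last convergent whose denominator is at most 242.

4204/87

√2335 = [48; 3, 9, 3, 96, …] (period length 4).
Convergents:
  p_0/q_0 = 48/1
  p_1/q_1 = 145/3
  p_2/q_2 = 1353/28
  p_3/q_3 = 4204/87
  p_4/q_4 = 404937/8380
q_3 = 87 ≤ 242 < 8380 = q_4, so the answer is 4204/87.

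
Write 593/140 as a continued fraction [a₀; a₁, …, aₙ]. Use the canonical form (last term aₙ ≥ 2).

[4; 4, 4, 8]

593 = 4·140 + 33
140 = 4·33 + 8
33 = 4·8 + 1
8 = 8·1 + 0  (stop)
So 593/140 = [4; 4, 4, 8].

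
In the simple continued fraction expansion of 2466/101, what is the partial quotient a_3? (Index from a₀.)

2466 = 24·101 + 42   →  a_0 = 24
101 = 2·42 + 17   →  a_1 = 2
42 = 2·17 + 8   →  a_2 = 2
17 = 2·8 + 1   →  a_3 = 2

2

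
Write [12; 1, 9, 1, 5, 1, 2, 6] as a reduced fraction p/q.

Using pₖ = aₖpₖ₋₁ + pₖ₋₂ and qₖ = aₖqₖ₋₁ + qₖ₋₂:
  k=0: a=12, p=12, q=1
  k=1: a=1, p=13, q=1
  k=2: a=9, p=129, q=10
  k=3: a=1, p=142, q=11
  k=4: a=5, p=839, q=65
  k=5: a=1, p=981, q=76
  k=6: a=2, p=2801, q=217
  k=7: a=6, p=17787, q=1378

17787/1378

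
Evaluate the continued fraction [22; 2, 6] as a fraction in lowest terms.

Using pₖ = aₖpₖ₋₁ + pₖ₋₂ and qₖ = aₖqₖ₋₁ + qₖ₋₂:
  k=0: a=22, p=22, q=1
  k=1: a=2, p=45, q=2
  k=2: a=6, p=292, q=13

292/13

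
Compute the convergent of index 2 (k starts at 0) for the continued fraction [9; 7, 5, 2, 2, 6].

329/36

Using pₖ = aₖpₖ₋₁ + pₖ₋₂, qₖ = aₖqₖ₋₁ + qₖ₋₂ (with p₋₁=1, p₋₂=0, q₋₁=0, q₋₂=1):
  k=0: a=9, p=9, q=1
  k=1: a=7, p=64, q=7
  k=2: a=5, p=329, q=36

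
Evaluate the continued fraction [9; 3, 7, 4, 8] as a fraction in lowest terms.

6989/750

Using pₖ = aₖpₖ₋₁ + pₖ₋₂ and qₖ = aₖqₖ₋₁ + qₖ₋₂:
  k=0: a=9, p=9, q=1
  k=1: a=3, p=28, q=3
  k=2: a=7, p=205, q=22
  k=3: a=4, p=848, q=91
  k=4: a=8, p=6989, q=750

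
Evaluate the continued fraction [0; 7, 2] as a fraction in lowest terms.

Using pₖ = aₖpₖ₋₁ + pₖ₋₂ and qₖ = aₖqₖ₋₁ + qₖ₋₂:
  k=0: a=0, p=0, q=1
  k=1: a=7, p=1, q=7
  k=2: a=2, p=2, q=15

2/15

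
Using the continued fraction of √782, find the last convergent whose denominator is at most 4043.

√782 = [27; 1, 26, 1, 54, …] (period length 4).
Convergents:
  p_0/q_0 = 27/1
  p_1/q_1 = 28/1
  p_2/q_2 = 755/27
  p_3/q_3 = 783/28
  p_4/q_4 = 43037/1539
  p_5/q_5 = 43820/1567
  p_6/q_6 = 1182357/42281
q_5 = 1567 ≤ 4043 < 42281 = q_6, so the answer is 43820/1567.

43820/1567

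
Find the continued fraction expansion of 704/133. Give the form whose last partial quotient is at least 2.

[5; 3, 2, 2, 3, 2]

704 = 5*133 + 39
133 = 3*39 + 16
39 = 2*16 + 7
16 = 2*7 + 2
7 = 3*2 + 1
2 = 2*1 + 0  (stop)
So 704/133 = [5; 3, 2, 2, 3, 2].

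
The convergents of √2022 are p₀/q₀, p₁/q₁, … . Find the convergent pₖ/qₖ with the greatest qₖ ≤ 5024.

121365/2699

√2022 = [44; 1, 28, 1, 88, …] (period length 4).
Convergents:
  p_0/q_0 = 44/1
  p_1/q_1 = 45/1
  p_2/q_2 = 1304/29
  p_3/q_3 = 1349/30
  p_4/q_4 = 120016/2669
  p_5/q_5 = 121365/2699
  p_6/q_6 = 3518236/78241
q_5 = 2699 ≤ 5024 < 78241 = q_6, so the answer is 121365/2699.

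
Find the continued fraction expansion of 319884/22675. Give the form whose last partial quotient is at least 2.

[14; 9, 3, 6, 18, 7]

319884 = 14×22675 + 2434
22675 = 9×2434 + 769
2434 = 3×769 + 127
769 = 6×127 + 7
127 = 18×7 + 1
7 = 7×1 + 0  (stop)
So 319884/22675 = [14; 9, 3, 6, 18, 7].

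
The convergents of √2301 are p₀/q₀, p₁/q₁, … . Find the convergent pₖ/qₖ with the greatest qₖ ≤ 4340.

147312/3071

√2301 = [47; 1, 30, 1, 94, …] (period length 4).
Convergents:
  p_0/q_0 = 47/1
  p_1/q_1 = 48/1
  p_2/q_2 = 1487/31
  p_3/q_3 = 1535/32
  p_4/q_4 = 145777/3039
  p_5/q_5 = 147312/3071
  p_6/q_6 = 4565137/95169
q_5 = 3071 ≤ 4340 < 95169 = q_6, so the answer is 147312/3071.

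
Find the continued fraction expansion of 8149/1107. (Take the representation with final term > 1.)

8149 = 7×1107 + 400
1107 = 2×400 + 307
400 = 1×307 + 93
307 = 3×93 + 28
93 = 3×28 + 9
28 = 3×9 + 1
9 = 9×1 + 0  (stop)
So 8149/1107 = [7; 2, 1, 3, 3, 3, 9].

[7; 2, 1, 3, 3, 3, 9]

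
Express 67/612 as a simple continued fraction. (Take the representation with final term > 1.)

[0; 9, 7, 2, 4]

67 = 0·612 + 67
612 = 9·67 + 9
67 = 7·9 + 4
9 = 2·4 + 1
4 = 4·1 + 0  (stop)
So 67/612 = [0; 9, 7, 2, 4].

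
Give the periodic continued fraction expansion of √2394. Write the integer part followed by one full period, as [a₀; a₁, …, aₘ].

[48; 1, 12, 1, 96]

a₀ = ⌊√2394⌋ = 48.
With m₀=0, d₀=1 and mₖ₊₁ = dₖaₖ − mₖ, dₖ₊₁ = (n − mₖ₊₁²)/dₖ, aₖ₊₁ = ⌊(a₀+mₖ₊₁)/dₖ₊₁⌋:
  k=1: m=48, d=90, a=1
  k=2: m=42, d=7, a=12
  k=3: m=42, d=90, a=1
  k=4: m=48, d=1, a=96
d=1 and a=2a₀=96 at k=4, so the next step gives (m, d) = (48, 90) again — its k=1 value — and the period has length 4.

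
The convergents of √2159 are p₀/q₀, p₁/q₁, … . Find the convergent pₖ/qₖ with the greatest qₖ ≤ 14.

√2159 = [46; 2, 6, 1, 1, 1, 6, 2, 92, …] (period length 8).
Convergents:
  p_0/q_0 = 46/1
  p_1/q_1 = 93/2
  p_2/q_2 = 604/13
  p_3/q_3 = 697/15
q_2 = 13 ≤ 14 < 15 = q_3, so the answer is 604/13.

604/13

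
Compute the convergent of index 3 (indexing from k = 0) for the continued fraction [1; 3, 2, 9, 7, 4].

85/66

Using pₖ = aₖpₖ₋₁ + pₖ₋₂, qₖ = aₖqₖ₋₁ + qₖ₋₂ (with p₋₁=1, p₋₂=0, q₋₁=0, q₋₂=1):
  k=0: a=1, p=1, q=1
  k=1: a=3, p=4, q=3
  k=2: a=2, p=9, q=7
  k=3: a=9, p=85, q=66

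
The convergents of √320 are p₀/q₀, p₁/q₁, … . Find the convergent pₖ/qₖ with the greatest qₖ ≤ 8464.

√320 = [17; 1, 7, 1, 34, …] (period length 4).
Convergents:
  p_0/q_0 = 17/1
  p_1/q_1 = 18/1
  p_2/q_2 = 143/8
  p_3/q_3 = 161/9
  p_4/q_4 = 5617/314
  p_5/q_5 = 5778/323
  p_6/q_6 = 46063/2575
  p_7/q_7 = 51841/2898
  p_8/q_8 = 1808657/101107
q_7 = 2898 ≤ 8464 < 101107 = q_8, so the answer is 51841/2898.

51841/2898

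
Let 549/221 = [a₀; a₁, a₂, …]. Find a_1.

2

549 = 2·221 + 107   →  a_0 = 2
221 = 2·107 + 7   →  a_1 = 2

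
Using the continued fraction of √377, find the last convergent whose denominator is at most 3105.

45221/2329

√377 = [19; 2, 2, 2, 38, …] (period length 4).
Convergents:
  p_0/q_0 = 19/1
  p_1/q_1 = 39/2
  p_2/q_2 = 97/5
  p_3/q_3 = 233/12
  p_4/q_4 = 8951/461
  p_5/q_5 = 18135/934
  p_6/q_6 = 45221/2329
  p_7/q_7 = 108577/5592
q_6 = 2329 ≤ 3105 < 5592 = q_7, so the answer is 45221/2329.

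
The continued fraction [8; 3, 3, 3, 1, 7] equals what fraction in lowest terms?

Fold from the inside: start with 7/1.
  1 + 1/7 = 8/7
  3 + 7/8 = 31/8
  3 + 8/31 = 101/31
  3 + 31/101 = 334/101
  8 + 101/334 = 2773/334

2773/334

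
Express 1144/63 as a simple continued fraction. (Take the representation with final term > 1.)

[18; 6, 3, 3]

1144 = 18*63 + 10
63 = 6*10 + 3
10 = 3*3 + 1
3 = 3*1 + 0  (stop)
So 1144/63 = [18; 6, 3, 3].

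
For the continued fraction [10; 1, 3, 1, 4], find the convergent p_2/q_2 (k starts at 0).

Using pₖ = aₖpₖ₋₁ + pₖ₋₂, qₖ = aₖqₖ₋₁ + qₖ₋₂ (with p₋₁=1, p₋₂=0, q₋₁=0, q₋₂=1):
  k=0: a=10, p=10, q=1
  k=1: a=1, p=11, q=1
  k=2: a=3, p=43, q=4

43/4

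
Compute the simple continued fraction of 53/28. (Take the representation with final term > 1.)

[1; 1, 8, 3]

53 = 1×28 + 25
28 = 1×25 + 3
25 = 8×3 + 1
3 = 3×1 + 0  (stop)
So 53/28 = [1; 1, 8, 3].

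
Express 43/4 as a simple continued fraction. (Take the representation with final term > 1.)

[10; 1, 3]

43 = 10×4 + 3
4 = 1×3 + 1
3 = 3×1 + 0  (stop)
So 43/4 = [10; 1, 3].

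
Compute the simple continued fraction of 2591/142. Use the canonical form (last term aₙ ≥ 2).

[18; 4, 17, 2]

2591 = 18·142 + 35
142 = 4·35 + 2
35 = 17·2 + 1
2 = 2·1 + 0  (stop)
So 2591/142 = [18; 4, 17, 2].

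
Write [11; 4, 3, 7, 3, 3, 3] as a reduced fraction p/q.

36671/3265

Using pₖ = aₖpₖ₋₁ + pₖ₋₂ and qₖ = aₖqₖ₋₁ + qₖ₋₂:
  k=0: a=11, p=11, q=1
  k=1: a=4, p=45, q=4
  k=2: a=3, p=146, q=13
  k=3: a=7, p=1067, q=95
  k=4: a=3, p=3347, q=298
  k=5: a=3, p=11108, q=989
  k=6: a=3, p=36671, q=3265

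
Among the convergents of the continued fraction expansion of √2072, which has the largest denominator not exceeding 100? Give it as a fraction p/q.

2367/52

√2072 = [45; 1, 1, 12, 1, 1, 90, …] (period length 6).
Convergents:
  p_0/q_0 = 45/1
  p_1/q_1 = 46/1
  p_2/q_2 = 91/2
  p_3/q_3 = 1138/25
  p_4/q_4 = 1229/27
  p_5/q_5 = 2367/52
  p_6/q_6 = 214259/4707
q_5 = 52 ≤ 100 < 4707 = q_6, so the answer is 2367/52.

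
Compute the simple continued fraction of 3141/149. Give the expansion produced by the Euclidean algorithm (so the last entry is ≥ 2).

[21; 12, 2, 2, 2]

3141 = 21×149 + 12
149 = 12×12 + 5
12 = 2×5 + 2
5 = 2×2 + 1
2 = 2×1 + 0  (stop)
So 3141/149 = [21; 12, 2, 2, 2].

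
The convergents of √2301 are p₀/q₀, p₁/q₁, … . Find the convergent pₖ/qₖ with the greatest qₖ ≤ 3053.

145777/3039

√2301 = [47; 1, 30, 1, 94, …] (period length 4).
Convergents:
  p_0/q_0 = 47/1
  p_1/q_1 = 48/1
  p_2/q_2 = 1487/31
  p_3/q_3 = 1535/32
  p_4/q_4 = 145777/3039
  p_5/q_5 = 147312/3071
q_4 = 3039 ≤ 3053 < 3071 = q_5, so the answer is 145777/3039.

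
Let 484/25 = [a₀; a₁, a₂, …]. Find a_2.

1

484 = 19·25 + 9   →  a_0 = 19
25 = 2·9 + 7   →  a_1 = 2
9 = 1·7 + 2   →  a_2 = 1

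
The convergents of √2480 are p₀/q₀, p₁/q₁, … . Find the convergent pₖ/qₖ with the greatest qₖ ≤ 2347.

99151/1991

√2480 = [49; 1, 3, 1, 98, …] (period length 4).
Convergents:
  p_0/q_0 = 49/1
  p_1/q_1 = 50/1
  p_2/q_2 = 199/4
  p_3/q_3 = 249/5
  p_4/q_4 = 24601/494
  p_5/q_5 = 24850/499
  p_6/q_6 = 99151/1991
  p_7/q_7 = 124001/2490
q_6 = 1991 ≤ 2347 < 2490 = q_7, so the answer is 99151/1991.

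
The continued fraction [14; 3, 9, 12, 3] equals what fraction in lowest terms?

Fold from the inside: start with 3/1.
  12 + 1/3 = 37/3
  9 + 3/37 = 336/37
  3 + 37/336 = 1045/336
  14 + 336/1045 = 14966/1045

14966/1045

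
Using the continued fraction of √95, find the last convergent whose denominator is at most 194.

770/79

√95 = [9; 1, 2, 1, 18, …] (period length 4).
Convergents:
  p_0/q_0 = 9/1
  p_1/q_1 = 10/1
  p_2/q_2 = 29/3
  p_3/q_3 = 39/4
  p_4/q_4 = 731/75
  p_5/q_5 = 770/79
  p_6/q_6 = 2271/233
q_5 = 79 ≤ 194 < 233 = q_6, so the answer is 770/79.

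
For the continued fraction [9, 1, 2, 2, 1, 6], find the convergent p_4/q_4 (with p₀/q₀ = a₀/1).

Using pₖ = aₖpₖ₋₁ + pₖ₋₂, qₖ = aₖqₖ₋₁ + qₖ₋₂ (with p₋₁=1, p₋₂=0, q₋₁=0, q₋₂=1):
  k=0: a=9, p=9, q=1
  k=1: a=1, p=10, q=1
  k=2: a=2, p=29, q=3
  k=3: a=2, p=68, q=7
  k=4: a=1, p=97, q=10

97/10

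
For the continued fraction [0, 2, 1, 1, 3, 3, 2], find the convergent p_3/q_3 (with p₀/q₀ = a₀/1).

2/5

Using pₖ = aₖpₖ₋₁ + pₖ₋₂, qₖ = aₖqₖ₋₁ + qₖ₋₂ (with p₋₁=1, p₋₂=0, q₋₁=0, q₋₂=1):
  k=0: a=0, p=0, q=1
  k=1: a=2, p=1, q=2
  k=2: a=1, p=1, q=3
  k=3: a=1, p=2, q=5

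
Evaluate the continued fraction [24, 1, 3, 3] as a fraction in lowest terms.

Using pₖ = aₖpₖ₋₁ + pₖ₋₂ and qₖ = aₖqₖ₋₁ + qₖ₋₂:
  k=0: a=24, p=24, q=1
  k=1: a=1, p=25, q=1
  k=2: a=3, p=99, q=4
  k=3: a=3, p=322, q=13

322/13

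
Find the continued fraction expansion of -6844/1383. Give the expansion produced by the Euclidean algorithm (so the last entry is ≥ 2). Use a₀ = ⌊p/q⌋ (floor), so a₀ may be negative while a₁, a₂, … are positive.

-6844 = -5×1383 + 71
1383 = 19×71 + 34
71 = 2×34 + 3
34 = 11×3 + 1
3 = 3×1 + 0  (stop)
So -6844/1383 = [-5; 19, 2, 11, 3].

[-5; 19, 2, 11, 3]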